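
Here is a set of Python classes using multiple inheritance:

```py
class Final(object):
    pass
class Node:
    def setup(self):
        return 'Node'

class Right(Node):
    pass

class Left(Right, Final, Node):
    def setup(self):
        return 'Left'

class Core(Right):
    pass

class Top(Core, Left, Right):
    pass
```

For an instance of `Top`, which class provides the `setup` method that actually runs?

Left

L[Top] = Top + merge(L[Core], L[Left], L[Right], [Core Left Right])
  take Core:  [Core Right Node object] + [Left Right Final Node object] + [Right Node object] + [Core Left Right]
  take Left:  [Right Node object] + [Left Right Final Node object] + [Right Node object] + [Left Right]
  take Right:  [Right Node object] + [Right Final Node object] + [Right Node object] + [Right]
  take Final:  [Node object] + [Final Node object] + [Node object]
  take Node:  [Node object] + [Node object] + [Node object]
  take object:  [object] + [object] + [object]
MRO: Top Core Left Right Final Node object
setup is defined in: Left, Node. First along the MRO is Left.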